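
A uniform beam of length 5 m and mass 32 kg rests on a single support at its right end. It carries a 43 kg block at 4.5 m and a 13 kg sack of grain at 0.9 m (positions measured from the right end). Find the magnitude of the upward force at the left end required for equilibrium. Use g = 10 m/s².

F ≈ 570 N

Taking torques about the right end:
Beam weight: 32 × 10 = 320 N down at 2.5 m → arm 2.5 m, τ = 320 × 2.5 = 800 N·m counterclockwise.
Block: 43 × 10 = 430 N down at 4.5 m → arm 4.5 m, τ = 430 × 4.5 = 1935 N·m counterclockwise.
Sack of grain: 13 × 10 = 130 N down at 0.9 m → arm 0.9 m, τ = 130 × 0.9 = 117 N·m counterclockwise.
Net moment of the loads = 2852 N·m counterclockwise.
The upward force F acts at the left end, arm 5 m, giving F × 5 clockwise.
Balancing moments: F × 5 = 2852, giving F = 2852 / 5 = 570 N.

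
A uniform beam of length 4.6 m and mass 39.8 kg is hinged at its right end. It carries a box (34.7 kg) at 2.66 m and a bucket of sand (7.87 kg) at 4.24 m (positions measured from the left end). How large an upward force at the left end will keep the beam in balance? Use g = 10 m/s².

F ≈ 352 N

About the right end:
Beam weight: 39.8 × 10 = 398 N down at 2.3 m → arm 2.3 m, τ = 398 × 2.3 = 915.4 N·m counterclockwise.
Box: 34.7 × 10 = 347 N down at 2.66 m → arm 1.94 m, τ = 347 × 1.94 = 673.2 N·m counterclockwise.
Bucket of sand: 7.87 × 10 = 78.7 N down at 4.24 m → arm 0.36 m, τ = 78.7 × 0.36 = 28.33 N·m counterclockwise.
Net moment of the loads = 1617 N·m counterclockwise.
The upward force F acts at the left end, arm 4.6 m, giving F × 4.6 clockwise.
Setting net torque to zero: F × 4.6 = 1617 → F = 1617 / 4.6 = 352 N.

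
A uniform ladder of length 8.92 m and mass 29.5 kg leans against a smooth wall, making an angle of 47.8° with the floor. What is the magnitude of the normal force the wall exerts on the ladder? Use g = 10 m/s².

N_wall ≈ 134 N

Taking torques about the foot of the ladder:
Ladder weight 29.5×10 = 295 N acts at 4.46 m along the ladder; its horizontal arm is 4.46·cos47.8° = 2.996 m → τ = 883.8 N·m clockwise.
Wall normal N acts horizontally at the top; its moment arm is the height L sinθ = 8.92·sin47.8° = 6.608 m, counterclockwise.
Στ = 0 ⇒ N × 6.608 = 883.8 ⇒ N = 134 N.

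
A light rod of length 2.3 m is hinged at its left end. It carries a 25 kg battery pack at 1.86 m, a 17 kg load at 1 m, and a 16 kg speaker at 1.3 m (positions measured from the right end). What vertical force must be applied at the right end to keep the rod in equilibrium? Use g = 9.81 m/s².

Taking torques about the left end:
Battery pack: 25 × 9.81 = 245.2 N down at 1.86 m → arm 0.44 m, τ = 245.2 × 0.44 = 107.9 N·m clockwise.
Load: 17 × 9.81 = 166.8 N down at 1 m → arm 1.3 m, τ = 166.8 × 1.3 = 216.8 N·m clockwise.
Speaker: 16 × 9.81 = 157 N down at 1.3 m → arm 1 m, τ = 157 × 1 = 157 N·m clockwise.
Net moment of the loads = 481.7 N·m clockwise.
The upward force F acts at the right end, arm 2.3 m, giving F × 2.3 counterclockwise.
For rotational equilibrium, F × 2.3 = 481.7, so F = 481.7 / 2.3 = 209 N.

F ≈ 209 N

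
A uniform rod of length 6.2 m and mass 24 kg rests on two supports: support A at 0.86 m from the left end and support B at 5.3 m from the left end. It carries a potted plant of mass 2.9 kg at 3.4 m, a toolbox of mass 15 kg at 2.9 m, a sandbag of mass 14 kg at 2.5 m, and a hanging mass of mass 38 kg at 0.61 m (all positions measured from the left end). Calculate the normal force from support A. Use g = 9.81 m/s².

R_A ≈ 689 N

Take moments about support B.
Beam weight: 24 × 9.81 = 235.4 N down at 3.1 m → arm 2.2 m, τ = 235.4 × 2.2 = 517.9 N·m counterclockwise.
Potted plant: 2.9 × 9.81 = 28.45 N down at 3.4 m → arm 1.9 m, τ = 28.45 × 1.9 = 54.05 N·m counterclockwise.
Toolbox: 15 × 9.81 = 147.2 N down at 2.9 m → arm 2.4 m, τ = 147.2 × 2.4 = 353.3 N·m counterclockwise.
Sandbag: 14 × 9.81 = 137.3 N down at 2.5 m → arm 2.8 m, τ = 137.3 × 2.8 = 384.4 N·m counterclockwise.
Hanging mass: 38 × 9.81 = 372.8 N down at 0.61 m → arm 4.69 m, τ = 372.8 × 4.69 = 1748 N·m counterclockwise.
Net load moment about support B = 3058 N·m counterclockwise.
Reaction R at support A is upward at 0.86 m, arm 4.44 m → moment R × 4.44 clockwise.
For rotational equilibrium, R × 4.44 = 3058, so R = 689 N.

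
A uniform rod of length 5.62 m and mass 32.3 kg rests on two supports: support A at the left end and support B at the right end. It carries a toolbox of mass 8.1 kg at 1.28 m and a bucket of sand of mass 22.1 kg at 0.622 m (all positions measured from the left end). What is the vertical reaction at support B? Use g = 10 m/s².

About support A:
Beam weight: 32.3 × 10 = 323 N down at 2.81 m → arm 2.81 m, τ = 323 × 2.81 = 907.6 N·m clockwise.
Toolbox: 8.1 × 10 = 81 N down at 1.28 m → arm 1.28 m, τ = 81 × 1.28 = 103.7 N·m clockwise.
Bucket of sand: 22.1 × 10 = 221 N down at 0.622 m → arm 0.622 m, τ = 221 × 0.622 = 137.5 N·m clockwise.
Net load moment about support A = 1149 N·m clockwise.
Reaction R at support B is upward at 5.62 m, arm 5.62 m → moment R × 5.62 counterclockwise.
Στ = 0 ⇒ R × 5.62 = 1149 ⇒ R = 204 N.

R_B ≈ 204 N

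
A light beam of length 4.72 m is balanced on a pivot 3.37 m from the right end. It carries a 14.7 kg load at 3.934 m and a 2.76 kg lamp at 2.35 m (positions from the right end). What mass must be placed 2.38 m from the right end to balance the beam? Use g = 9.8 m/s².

Sum moments about the pivot (at 3.37 m from the right end) (the support reaction has zero arm there).
Load: 14.7 × 9.8 = 144.1 N down at 3.934 m → arm 0.564 m, τ = 144.1 × 0.564 = 81.27 N·m counterclockwise.
Lamp: 2.76 × 9.8 = 27.05 N down at 2.35 m → arm 1.02 m, τ = 27.05 × 1.02 = 27.59 N·m clockwise.
Net moment of known loads = 53.68 N·m counterclockwise.
An unknown mass m at 2.38 m has arm 0.99 m; its moment is m·g·0.99 clockwise.
Setting net torque to zero: m × 9.8 × 0.99 = 53.68 → m = 53.68 / (9.8 × 0.99) = 5.53 kg.

m ≈ 5.53 kg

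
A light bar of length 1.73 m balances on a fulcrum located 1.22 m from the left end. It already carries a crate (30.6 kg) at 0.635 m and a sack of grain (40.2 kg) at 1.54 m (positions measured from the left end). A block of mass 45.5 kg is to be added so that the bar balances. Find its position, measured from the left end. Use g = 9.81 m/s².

Choose the fulcrum (at 1.22 m from the left end) as the axis so the support reaction has zero arm there.
Crate: 30.6 × 9.81 = 300.2 N down at 0.635 m → arm 0.585 m, τ = 300.2 × 0.585 = 175.6 N·m counterclockwise.
Sack of grain: 40.2 × 9.81 = 394.4 N down at 1.54 m → arm 0.32 m, τ = 394.4 × 0.32 = 126.2 N·m clockwise.
Net moment of existing loads = 49.4 N·m counterclockwise.
The block weighs 45.5 × 9.81 = 446.4 N and must supply an equal clockwise moment, so its lever arm about the fulcrum is 49.4 / 446.4 = 0.111 m.
That puts it at 1.22 + 0.111 = 1.33 m from the left end.

x ≈ 1.33 m from the left end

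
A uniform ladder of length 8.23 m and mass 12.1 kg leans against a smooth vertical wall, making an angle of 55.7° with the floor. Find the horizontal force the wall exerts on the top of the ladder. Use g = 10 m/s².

Sum moments about the foot of the ladder (the floor normal and friction both act there and drop out).
Ladder weight 12.1×10 = 121 N acts at 4.115 m along the ladder; its horizontal arm is 4.115·cos55.7° = 2.319 m → τ = 280.6 N·m clockwise.
Wall normal N acts horizontally at the top; its moment arm is the height L sinθ = 8.23·sin55.7° = 6.799 m, counterclockwise.
For rotational equilibrium, N × 6.799 = 280.6, so N = 41.3 N.

N_wall ≈ 41.3 N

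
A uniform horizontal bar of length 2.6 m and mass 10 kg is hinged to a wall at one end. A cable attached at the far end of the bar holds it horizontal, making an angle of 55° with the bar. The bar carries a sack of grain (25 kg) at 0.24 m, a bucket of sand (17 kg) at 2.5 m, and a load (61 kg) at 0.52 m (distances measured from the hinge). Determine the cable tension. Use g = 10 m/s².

T ≈ 438 N

About the hinge:
Beam weight: 10 × 10 = 100 N down at 1.3 m → arm 1.3 m, τ = 100 × 1.3 = 130 N·m clockwise.
Sack of grain: 25 × 10 = 250 N down at 0.24 m → arm 0.24 m, τ = 250 × 0.24 = 60 N·m clockwise.
Bucket of sand: 17 × 10 = 170 N down at 2.5 m → arm 2.5 m, τ = 170 × 2.5 = 425 N·m clockwise.
Load: 61 × 10 = 610 N down at 0.52 m → arm 0.52 m, τ = 610 × 0.52 = 317.2 N·m clockwise.
Total clockwise load moment = 932.2 N·m.
The cable tension T acts at 2.6 m; only its component perpendicular to the bar, T sinθ, produces torque. sin 55° = 0.8192.
Στ = 0 ⇒ T × 2.6 × 0.8192 = 932.2 ⇒ T = 932.2 / 2.13 = 438 N.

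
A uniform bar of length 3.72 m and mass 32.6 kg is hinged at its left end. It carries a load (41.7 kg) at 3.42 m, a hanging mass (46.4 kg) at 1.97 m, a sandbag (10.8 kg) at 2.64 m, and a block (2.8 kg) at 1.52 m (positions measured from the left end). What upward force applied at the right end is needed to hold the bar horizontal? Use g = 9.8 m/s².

F ≈ 863 N

Sum moments about the left end (the unknown pivot reaction has zero arm there).
Beam weight: 32.6 × 9.8 = 319.5 N down at 1.86 m → arm 1.86 m, τ = 319.5 × 1.86 = 594.3 N·m clockwise.
Load: 41.7 × 9.8 = 408.7 N down at 3.42 m → arm 3.42 m, τ = 408.7 × 3.42 = 1398 N·m clockwise.
Hanging mass: 46.4 × 9.8 = 454.7 N down at 1.97 m → arm 1.97 m, τ = 454.7 × 1.97 = 895.8 N·m clockwise.
Sandbag: 10.8 × 9.8 = 105.8 N down at 2.64 m → arm 2.64 m, τ = 105.8 × 2.64 = 279.3 N·m clockwise.
Block: 2.8 × 9.8 = 27.44 N down at 1.52 m → arm 1.52 m, τ = 27.44 × 1.52 = 41.71 N·m clockwise.
Net moment of the loads = 3209 N·m clockwise.
The upward force F acts at the right end, arm 3.72 m, giving F × 3.72 counterclockwise.
For rotational equilibrium, F × 3.72 = 3209, so F = 3209 / 3.72 = 863 N.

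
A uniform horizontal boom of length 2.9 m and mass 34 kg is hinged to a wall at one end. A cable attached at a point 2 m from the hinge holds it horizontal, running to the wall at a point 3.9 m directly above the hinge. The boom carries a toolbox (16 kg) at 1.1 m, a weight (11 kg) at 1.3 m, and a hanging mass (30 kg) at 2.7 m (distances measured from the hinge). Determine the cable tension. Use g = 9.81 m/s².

Take moments about the hinge.
Beam weight: 34 × 9.81 = 333.5 N down at 1.45 m → arm 1.45 m, τ = 333.5 × 1.45 = 483.6 N·m clockwise.
Toolbox: 16 × 9.81 = 157 N down at 1.1 m → arm 1.1 m, τ = 157 × 1.1 = 172.7 N·m clockwise.
Weight: 11 × 9.81 = 107.9 N down at 1.3 m → arm 1.3 m, τ = 107.9 × 1.3 = 140.3 N·m clockwise.
Hanging mass: 30 × 9.81 = 294.3 N down at 2.7 m → arm 2.7 m, τ = 294.3 × 2.7 = 794.6 N·m clockwise.
Total clockwise load moment = 1591 N·m.
The cable tension T acts at 2 m; only its component perpendicular to the boom, T sinθ, produces torque. sinθ = h/√(h²+d²) = 3.9/√(3.9²+2²) = 0.8898.
For rotational equilibrium, T × 2 × 0.8898 = 1591, so T = 1591 / 1.78 = 894 N.

T ≈ 894 N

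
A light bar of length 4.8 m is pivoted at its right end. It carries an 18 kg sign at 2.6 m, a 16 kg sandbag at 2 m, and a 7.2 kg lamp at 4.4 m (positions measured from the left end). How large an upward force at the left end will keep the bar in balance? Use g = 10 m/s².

About the right end:
Sign: 18 × 10 = 180 N down at 2.6 m → arm 2.2 m, τ = 180 × 2.2 = 396 N·m counterclockwise.
Sandbag: 16 × 10 = 160 N down at 2 m → arm 2.8 m, τ = 160 × 2.8 = 448 N·m counterclockwise.
Lamp: 7.2 × 10 = 72 N down at 4.4 m → arm 0.4 m, τ = 72 × 0.4 = 28.8 N·m counterclockwise.
Net moment of the loads = 872.8 N·m counterclockwise.
The upward force F acts at the left end, arm 4.8 m, giving F × 4.8 clockwise.
Στ = 0 ⇒ F × 4.8 = 872.8 ⇒ F = 872.8 / 4.8 = 182 N.

F ≈ 182 N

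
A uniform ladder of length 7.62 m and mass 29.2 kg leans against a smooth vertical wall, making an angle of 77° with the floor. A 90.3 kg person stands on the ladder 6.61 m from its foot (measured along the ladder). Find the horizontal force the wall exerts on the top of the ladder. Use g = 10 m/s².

N_wall ≈ 215 N

Choose the foot of the ladder as the axis so the floor normal and friction both act there and drop out.
Ladder weight 29.2×10 = 292 N acts at 3.81 m along the ladder; its horizontal arm is 3.81·cos77° = 0.8571 m → τ = 250.3 N·m clockwise.
Person: 90.3×10 = 903 N at 6.61 m → arm 1.487 m → τ = 1343 N·m clockwise.
Wall normal N acts horizontally at the top; its moment arm is the height L sinθ = 7.62·sin77° = 7.425 m, counterclockwise.
For rotational equilibrium, N × 7.425 = 1593, so N = 215 N.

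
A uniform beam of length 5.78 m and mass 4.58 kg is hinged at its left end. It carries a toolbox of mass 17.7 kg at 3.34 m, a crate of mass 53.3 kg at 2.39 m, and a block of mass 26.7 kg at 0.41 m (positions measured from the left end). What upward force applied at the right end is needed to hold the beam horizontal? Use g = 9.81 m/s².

F ≈ 358 N

About the left end:
Beam weight: 4.58 × 9.81 = 44.93 N down at 2.89 m → arm 2.89 m, τ = 44.93 × 2.89 = 129.8 N·m clockwise.
Toolbox: 17.7 × 9.81 = 173.6 N down at 3.34 m → arm 3.34 m, τ = 173.6 × 3.34 = 579.8 N·m clockwise.
Crate: 53.3 × 9.81 = 522.9 N down at 2.39 m → arm 2.39 m, τ = 522.9 × 2.39 = 1250 N·m clockwise.
Block: 26.7 × 9.81 = 261.9 N down at 0.41 m → arm 0.41 m, τ = 261.9 × 0.41 = 107.4 N·m clockwise.
Net moment of the loads = 2067 N·m clockwise.
The upward force F acts at the right end, arm 5.78 m, giving F × 5.78 counterclockwise.
For rotational equilibrium, F × 5.78 = 2067, so F = 2067 / 5.78 = 358 N.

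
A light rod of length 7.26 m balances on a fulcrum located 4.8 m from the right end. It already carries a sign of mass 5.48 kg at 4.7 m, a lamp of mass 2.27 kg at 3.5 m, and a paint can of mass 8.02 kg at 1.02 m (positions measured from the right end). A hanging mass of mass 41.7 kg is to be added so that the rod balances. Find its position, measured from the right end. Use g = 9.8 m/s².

x ≈ 5.61 m from the right end

Choose the fulcrum (at 4.8 m from the right end) as the axis so the support reaction has zero arm there.
Sign: 5.48 × 9.8 = 53.7 N down at 4.7 m → arm 0.1 m, τ = 53.7 × 0.1 = 5.37 N·m clockwise.
Lamp: 2.27 × 9.8 = 22.25 N down at 3.5 m → arm 1.3 m, τ = 22.25 × 1.3 = 28.93 N·m clockwise.
Paint can: 8.02 × 9.8 = 78.6 N down at 1.02 m → arm 3.78 m, τ = 78.6 × 3.78 = 297.1 N·m clockwise.
Net moment of existing loads = 331.4 N·m clockwise.
The hanging mass weighs 41.7 × 9.8 = 408.7 N and must supply an equal counterclockwise moment, so its lever arm about the fulcrum is 331.4 / 408.7 = 0.811 m.
That puts it at 4.8 + 0.811 = 5.61 m from the right end.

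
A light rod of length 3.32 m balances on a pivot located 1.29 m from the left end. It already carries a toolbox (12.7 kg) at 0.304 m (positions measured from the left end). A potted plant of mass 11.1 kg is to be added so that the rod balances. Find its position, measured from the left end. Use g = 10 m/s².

Take moments about the pivot (at 1.29 m from the left end).
Toolbox: 12.7 × 10 = 127 N down at 0.304 m → arm 0.986 m, τ = 127 × 0.986 = 125.2 N·m counterclockwise.
Net moment of existing loads = 125.2 N·m counterclockwise.
The potted plant weighs 11.1 × 10 = 111 N and must supply an equal clockwise moment, so its lever arm about the pivot is 125.2 / 111 = 1.13 m.
That puts it at 1.29 + 1.13 = 2.42 m from the left end.

x ≈ 2.42 m from the left end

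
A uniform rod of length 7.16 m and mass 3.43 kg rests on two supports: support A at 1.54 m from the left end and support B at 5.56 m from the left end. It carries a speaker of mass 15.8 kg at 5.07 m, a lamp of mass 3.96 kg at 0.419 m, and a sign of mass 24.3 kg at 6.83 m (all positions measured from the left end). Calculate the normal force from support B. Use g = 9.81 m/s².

R_B ≈ 456 N

Sum moments about support A (its reaction then has zero moment arm).
Beam weight: 3.43 × 9.81 = 33.65 N down at 3.58 m → arm 2.04 m, τ = 33.65 × 2.04 = 68.65 N·m clockwise.
Speaker: 15.8 × 9.81 = 155 N down at 5.07 m → arm 3.53 m, τ = 155 × 3.53 = 547.1 N·m clockwise.
Lamp: 3.96 × 9.81 = 38.85 N down at 0.419 m → arm 1.121 m, τ = 38.85 × 1.121 = 43.55 N·m counterclockwise.
Sign: 24.3 × 9.81 = 238.4 N down at 6.83 m → arm 5.29 m, τ = 238.4 × 5.29 = 1261 N·m clockwise.
Net load moment about support A = 1833 N·m clockwise.
Reaction R at support B is upward at 5.56 m, arm 4.02 m → moment R × 4.02 counterclockwise.
Setting net torque to zero: R × 4.02 = 1833 → R = 456 N.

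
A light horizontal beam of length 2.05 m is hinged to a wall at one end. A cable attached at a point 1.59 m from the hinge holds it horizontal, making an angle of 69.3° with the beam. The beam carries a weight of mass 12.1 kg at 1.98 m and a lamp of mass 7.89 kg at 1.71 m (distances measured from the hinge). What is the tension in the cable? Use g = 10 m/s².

Sum moments about the hinge (the unknown hinge reaction has zero arm there).
Weight: 12.1 × 10 = 121 N down at 1.98 m → arm 1.98 m, τ = 121 × 1.98 = 239.6 N·m clockwise.
Lamp: 7.89 × 10 = 78.9 N down at 1.71 m → arm 1.71 m, τ = 78.9 × 1.71 = 134.9 N·m clockwise.
Total clockwise load moment = 374.5 N·m.
The cable tension T acts at 1.59 m; only its component perpendicular to the beam, T sinθ, produces torque. sin 69.3° = 0.9354.
Balancing moments: T × 1.59 × 0.9354 = 374.5, giving T = 374.5 / 1.487 = 252 N.

T ≈ 252 N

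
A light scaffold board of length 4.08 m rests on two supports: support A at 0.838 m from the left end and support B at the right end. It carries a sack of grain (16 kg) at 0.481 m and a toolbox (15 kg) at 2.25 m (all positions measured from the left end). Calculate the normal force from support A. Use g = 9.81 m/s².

R_A ≈ 257 N

Sum moments about support B (its reaction then has zero moment arm).
Sack of grain: 16 × 9.81 = 157 N down at 0.481 m → arm 3.599 m, τ = 157 × 3.599 = 565 N·m counterclockwise.
Toolbox: 15 × 9.81 = 147.2 N down at 2.25 m → arm 1.83 m, τ = 147.2 × 1.83 = 269.4 N·m counterclockwise.
Net load moment about support B = 834.4 N·m counterclockwise.
Reaction R at support A is upward at 0.838 m, arm 3.242 m → moment R × 3.242 clockwise.
For rotational equilibrium, R × 3.242 = 834.4, so R = 257 N.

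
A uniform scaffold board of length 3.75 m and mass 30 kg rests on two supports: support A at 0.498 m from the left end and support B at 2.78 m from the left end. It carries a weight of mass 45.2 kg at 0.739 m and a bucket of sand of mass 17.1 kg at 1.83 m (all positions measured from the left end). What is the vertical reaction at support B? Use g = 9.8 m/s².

Taking torques about support A:
Beam weight: 30 × 9.8 = 294 N down at 1.875 m → arm 1.377 m, τ = 294 × 1.377 = 404.8 N·m clockwise.
Weight: 45.2 × 9.8 = 443 N down at 0.739 m → arm 0.241 m, τ = 443 × 0.241 = 106.8 N·m clockwise.
Bucket of sand: 17.1 × 9.8 = 167.6 N down at 1.83 m → arm 1.332 m, τ = 167.6 × 1.332 = 223.2 N·m clockwise.
Net load moment about support A = 734.8 N·m clockwise.
Reaction R at support B is upward at 2.78 m, arm 2.282 m → moment R × 2.282 counterclockwise.
Setting net torque to zero: R × 2.282 = 734.8 → R = 322 N.

R_B ≈ 322 N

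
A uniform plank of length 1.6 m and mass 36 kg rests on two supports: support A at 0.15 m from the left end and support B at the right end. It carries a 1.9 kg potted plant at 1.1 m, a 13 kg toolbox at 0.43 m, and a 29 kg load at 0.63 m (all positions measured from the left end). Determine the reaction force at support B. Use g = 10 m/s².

R_B ≈ 295 N

Taking torques about support A:
Beam weight: 36 × 10 = 360 N down at 0.8 m → arm 0.65 m, τ = 360 × 0.65 = 234 N·m clockwise.
Potted plant: 1.9 × 10 = 19 N down at 1.1 m → arm 0.95 m, τ = 19 × 0.95 = 18.05 N·m clockwise.
Toolbox: 13 × 10 = 130 N down at 0.43 m → arm 0.28 m, τ = 130 × 0.28 = 36.4 N·m clockwise.
Load: 29 × 10 = 290 N down at 0.63 m → arm 0.48 m, τ = 290 × 0.48 = 139.2 N·m clockwise.
Net load moment about support A = 427.6 N·m clockwise.
Reaction R at support B is upward at 1.6 m, arm 1.45 m → moment R × 1.45 counterclockwise.
For rotational equilibrium, R × 1.45 = 427.6, so R = 295 N.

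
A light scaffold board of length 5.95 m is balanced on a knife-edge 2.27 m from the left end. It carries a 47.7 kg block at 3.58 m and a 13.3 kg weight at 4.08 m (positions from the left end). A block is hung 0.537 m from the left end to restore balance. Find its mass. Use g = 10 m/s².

Choose the knife-edge (at 2.27 m from the left end) as the axis so the support reaction has zero arm there.
Block: 47.7 × 10 = 477 N down at 3.58 m → arm 1.31 m, τ = 477 × 1.31 = 624.9 N·m clockwise.
Weight: 13.3 × 10 = 133 N down at 4.08 m → arm 1.81 m, τ = 133 × 1.81 = 240.7 N·m clockwise.
Net moment of known loads = 865.6 N·m clockwise.
An unknown mass m at 0.537 m has arm 1.733 m; its moment is m·g·1.733 counterclockwise.
Balancing moments: m × 10 × 1.733 = 865.6, giving m = 865.6 / (10 × 1.733) = 49.9 kg.

m ≈ 49.9 kg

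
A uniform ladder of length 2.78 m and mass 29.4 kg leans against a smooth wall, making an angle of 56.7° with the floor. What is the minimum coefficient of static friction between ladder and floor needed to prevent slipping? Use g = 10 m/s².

Taking torques about the foot of the ladder:
Ladder weight 29.4×10 = 294 N acts at 1.39 m along the ladder; its horizontal arm is 1.39·cos56.7° = 0.7631 m → τ = 224.4 N·m clockwise.
Wall normal N acts horizontally at the top; its moment arm is the height L sinθ = 2.78·sin56.7° = 2.324 m, counterclockwise.
Στ = 0 ⇒ N × 2.324 = 224.4 ⇒ N = 96.56 N.
ΣFx = 0 ⇒ f = N_wall = 96.56 N. ΣFy = 0 ⇒ N_floor = 294 N.
μ_min = f / N_floor = 96.56 / 294 = 0.328.

μ_min ≈ 0.328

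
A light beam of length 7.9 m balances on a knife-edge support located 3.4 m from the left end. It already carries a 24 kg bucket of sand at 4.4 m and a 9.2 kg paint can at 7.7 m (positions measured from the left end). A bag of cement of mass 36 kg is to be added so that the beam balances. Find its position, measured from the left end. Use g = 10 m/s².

Choose the knife-edge support (at 3.4 m from the left end) as the axis so the support reaction has zero arm there.
Bucket of sand: 24 × 10 = 240 N down at 4.4 m → arm 1 m, τ = 240 × 1 = 240 N·m clockwise.
Paint can: 9.2 × 10 = 92 N down at 7.7 m → arm 4.3 m, τ = 92 × 4.3 = 395.6 N·m clockwise.
Net moment of existing loads = 635.6 N·m clockwise.
The bag of cement weighs 36 × 10 = 360 N and must supply an equal counterclockwise moment, so its lever arm about the knife-edge support is 635.6 / 360 = 1.77 m.
That puts it at 3.4 − 1.77 = 1.63 m from the left end.

x ≈ 1.63 m from the left end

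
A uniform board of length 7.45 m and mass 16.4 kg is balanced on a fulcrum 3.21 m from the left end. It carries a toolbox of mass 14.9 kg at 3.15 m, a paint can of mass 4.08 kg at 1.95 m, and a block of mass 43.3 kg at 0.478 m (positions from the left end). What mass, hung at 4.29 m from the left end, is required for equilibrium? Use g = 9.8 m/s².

m ≈ 107 kg

Take moments about the fulcrum (at 3.21 m from the left end).
Beam weight: 16.4 × 9.8 = 160.7 N down at 3.725 m → arm 0.515 m, τ = 160.7 × 0.515 = 82.76 N·m clockwise.
Toolbox: 14.9 × 9.8 = 146 N down at 3.15 m → arm 0.06 m, τ = 146 × 0.06 = 8.76 N·m counterclockwise.
Paint can: 4.08 × 9.8 = 39.98 N down at 1.95 m → arm 1.26 m, τ = 39.98 × 1.26 = 50.37 N·m counterclockwise.
Block: 43.3 × 9.8 = 424.3 N down at 0.478 m → arm 2.732 m, τ = 424.3 × 2.732 = 1159 N·m counterclockwise.
Net moment of known loads = 1135 N·m counterclockwise.
An unknown mass m at 4.29 m has arm 1.08 m; its moment is m·g·1.08 clockwise.
Στ = 0 ⇒ m × 9.8 × 1.08 = 1135 ⇒ m = 1135 / (9.8 × 1.08) = 107 kg.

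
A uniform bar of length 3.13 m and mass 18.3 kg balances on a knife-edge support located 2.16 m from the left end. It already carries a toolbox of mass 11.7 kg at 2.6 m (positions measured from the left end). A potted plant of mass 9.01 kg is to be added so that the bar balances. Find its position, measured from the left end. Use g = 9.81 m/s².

About the knife-edge support (at 2.16 m from the left end):
Beam weight: 18.3 × 9.81 = 179.5 N down at 1.565 m → arm 0.595 m, τ = 179.5 × 0.595 = 106.8 N·m counterclockwise.
Toolbox: 11.7 × 9.81 = 114.8 N down at 2.6 m → arm 0.44 m, τ = 114.8 × 0.44 = 50.51 N·m clockwise.
Net moment of existing loads = 56.29 N·m counterclockwise.
The potted plant weighs 9.01 × 9.81 = 88.39 N and must supply an equal clockwise moment, so its lever arm about the knife-edge support is 56.29 / 88.39 = 0.637 m.
That puts it at 2.16 + 0.637 = 2.8 m from the left end.

x ≈ 2.8 m from the left end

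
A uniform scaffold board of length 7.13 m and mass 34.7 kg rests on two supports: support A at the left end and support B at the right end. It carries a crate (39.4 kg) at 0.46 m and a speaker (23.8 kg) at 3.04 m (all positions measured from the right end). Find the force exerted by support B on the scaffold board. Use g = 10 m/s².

R_B ≈ 679 N

Take moments about support A.
Beam weight: 34.7 × 10 = 347 N down at 3.565 m → arm 3.565 m, τ = 347 × 3.565 = 1237 N·m clockwise.
Crate: 39.4 × 10 = 394 N down at 0.46 m → arm 6.67 m, τ = 394 × 6.67 = 2628 N·m clockwise.
Speaker: 23.8 × 10 = 238 N down at 3.04 m → arm 4.09 m, τ = 238 × 4.09 = 973.4 N·m clockwise.
Net load moment about support A = 4838 N·m clockwise.
Reaction R at support B is upward at 0 m, arm 7.13 m → moment R × 7.13 counterclockwise.
Balancing moments: R × 7.13 = 4838, giving R = 679 N.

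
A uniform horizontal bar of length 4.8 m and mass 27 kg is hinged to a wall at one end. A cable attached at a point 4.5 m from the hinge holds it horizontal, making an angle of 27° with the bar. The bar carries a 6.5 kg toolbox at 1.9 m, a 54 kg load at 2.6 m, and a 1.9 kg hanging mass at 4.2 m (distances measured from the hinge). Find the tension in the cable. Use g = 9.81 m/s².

About the hinge:
Beam weight: 27 × 9.81 = 264.9 N down at 2.4 m → arm 2.4 m, τ = 264.9 × 2.4 = 635.8 N·m clockwise.
Toolbox: 6.5 × 9.81 = 63.77 N down at 1.9 m → arm 1.9 m, τ = 63.77 × 1.9 = 121.2 N·m clockwise.
Load: 54 × 9.81 = 529.7 N down at 2.6 m → arm 2.6 m, τ = 529.7 × 2.6 = 1377 N·m clockwise.
Hanging mass: 1.9 × 9.81 = 18.64 N down at 4.2 m → arm 4.2 m, τ = 18.64 × 4.2 = 78.29 N·m clockwise.
Total clockwise load moment = 2212 N·m.
The cable tension T acts at 4.5 m; only its component perpendicular to the bar, T sinθ, produces torque. sin 27° = 0.454.
For rotational equilibrium, T × 4.5 × 0.454 = 2212, so T = 2212 / 2.043 = 1080 N.

T ≈ 1080 N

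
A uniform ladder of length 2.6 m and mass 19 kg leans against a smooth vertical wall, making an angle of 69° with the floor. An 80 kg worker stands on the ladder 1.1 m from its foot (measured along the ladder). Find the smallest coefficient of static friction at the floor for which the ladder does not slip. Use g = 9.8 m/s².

μ_min ≈ 0.168

Taking torques about the foot of the ladder:
Ladder weight 19×9.8 = 186.2 N acts at 1.3 m along the ladder; its horizontal arm is 1.3·cos69° = 0.4659 m → τ = 86.75 N·m clockwise.
Worker: 80×9.8 = 784 N at 1.1 m → arm 0.3942 m → τ = 309.1 N·m clockwise.
Wall normal N acts horizontally at the top; its moment arm is the height L sinθ = 2.6·sin69° = 2.427 m, counterclockwise.
For rotational equilibrium, N × 2.427 = 395.9, so N = 163.1 N.
ΣFx = 0 ⇒ f = N_wall = 163.1 N. ΣFy = 0 ⇒ N_floor = 970.2 N.
μ_min = f / N_floor = 163.1 / 970.2 = 0.168.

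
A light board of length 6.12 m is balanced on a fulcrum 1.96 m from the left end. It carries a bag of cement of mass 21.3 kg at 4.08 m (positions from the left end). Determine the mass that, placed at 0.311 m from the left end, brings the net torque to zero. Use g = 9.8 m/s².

Choose the fulcrum (at 1.96 m from the left end) as the axis so the support reaction has zero arm there.
Bag of cement: 21.3 × 9.8 = 208.7 N down at 4.08 m → arm 2.12 m, τ = 208.7 × 2.12 = 442.4 N·m clockwise.
Net moment of known loads = 442.4 N·m clockwise.
An unknown mass m at 0.311 m has arm 1.649 m; its moment is m·g·1.649 counterclockwise.
Setting net torque to zero: m × 9.8 × 1.649 = 442.4 → m = 442.4 / (9.8 × 1.649) = 27.4 kg.

m ≈ 27.4 kg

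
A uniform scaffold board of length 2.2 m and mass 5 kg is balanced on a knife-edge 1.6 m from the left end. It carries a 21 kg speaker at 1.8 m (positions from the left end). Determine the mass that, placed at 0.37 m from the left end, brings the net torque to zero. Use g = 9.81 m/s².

Sum moments about the knife-edge (at 1.6 m from the left end) (the support reaction has zero arm there).
Beam weight: 5 × 9.81 = 49.05 N down at 1.1 m → arm 0.5 m, τ = 49.05 × 0.5 = 24.52 N·m counterclockwise.
Speaker: 21 × 9.81 = 206 N down at 1.8 m → arm 0.2 m, τ = 206 × 0.2 = 41.2 N·m clockwise.
Net moment of known loads = 16.68 N·m clockwise.
An unknown mass m at 0.37 m has arm 1.23 m; its moment is m·g·1.23 counterclockwise.
For rotational equilibrium, m × 9.81 × 1.23 = 16.68, so m = 16.68 / (9.81 × 1.23) = 1.38 kg.

m ≈ 1.38 kg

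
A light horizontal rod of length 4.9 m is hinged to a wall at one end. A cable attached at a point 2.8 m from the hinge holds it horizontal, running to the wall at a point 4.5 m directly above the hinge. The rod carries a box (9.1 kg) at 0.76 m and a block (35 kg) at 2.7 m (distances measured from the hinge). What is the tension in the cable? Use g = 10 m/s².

Sum moments about the hinge (the unknown hinge reaction has zero arm there).
Box: 9.1 × 10 = 91 N down at 0.76 m → arm 0.76 m, τ = 91 × 0.76 = 69.16 N·m clockwise.
Block: 35 × 10 = 350 N down at 2.7 m → arm 2.7 m, τ = 350 × 2.7 = 945 N·m clockwise.
Total clockwise load moment = 1014 N·m.
The cable tension T acts at 2.8 m; only its component perpendicular to the rod, T sinθ, produces torque. sinθ = h/√(h²+d²) = 4.5/√(4.5²+2.8²) = 0.8491.
Setting net torque to zero: T × 2.8 × 0.8491 = 1014 → T = 1014 / 2.377 = 427 N.

T ≈ 427 N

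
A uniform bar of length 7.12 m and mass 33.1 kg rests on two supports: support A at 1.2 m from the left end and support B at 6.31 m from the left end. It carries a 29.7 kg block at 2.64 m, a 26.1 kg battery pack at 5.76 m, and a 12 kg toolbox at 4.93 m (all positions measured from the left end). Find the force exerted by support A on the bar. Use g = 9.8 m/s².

R_A ≈ 443 N

Taking torques about support B:
Beam weight: 33.1 × 9.8 = 324.4 N down at 3.56 m → arm 2.75 m, τ = 324.4 × 2.75 = 892.1 N·m counterclockwise.
Block: 29.7 × 9.8 = 291.1 N down at 2.64 m → arm 3.67 m, τ = 291.1 × 3.67 = 1068 N·m counterclockwise.
Battery pack: 26.1 × 9.8 = 255.8 N down at 5.76 m → arm 0.55 m, τ = 255.8 × 0.55 = 140.7 N·m counterclockwise.
Toolbox: 12 × 9.8 = 117.6 N down at 4.93 m → arm 1.38 m, τ = 117.6 × 1.38 = 162.3 N·m counterclockwise.
Net load moment about support B = 2263 N·m counterclockwise.
Reaction R at support A is upward at 1.2 m, arm 5.11 m → moment R × 5.11 clockwise.
Balancing moments: R × 5.11 = 2263, giving R = 443 N.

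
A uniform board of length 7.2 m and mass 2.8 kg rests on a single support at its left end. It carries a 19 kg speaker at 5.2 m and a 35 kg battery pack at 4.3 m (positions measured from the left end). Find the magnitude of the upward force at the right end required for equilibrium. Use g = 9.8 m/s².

F ≈ 353 N

About the left end:
Beam weight: 2.8 × 9.8 = 27.44 N down at 3.6 m → arm 3.6 m, τ = 27.44 × 3.6 = 98.78 N·m clockwise.
Speaker: 19 × 9.8 = 186.2 N down at 5.2 m → arm 5.2 m, τ = 186.2 × 5.2 = 968.2 N·m clockwise.
Battery pack: 35 × 9.8 = 343 N down at 4.3 m → arm 4.3 m, τ = 343 × 4.3 = 1475 N·m clockwise.
Net moment of the loads = 2542 N·m clockwise.
The upward force F acts at the right end, arm 7.2 m, giving F × 7.2 counterclockwise.
Στ = 0 ⇒ F × 7.2 = 2542 ⇒ F = 2542 / 7.2 = 353 N.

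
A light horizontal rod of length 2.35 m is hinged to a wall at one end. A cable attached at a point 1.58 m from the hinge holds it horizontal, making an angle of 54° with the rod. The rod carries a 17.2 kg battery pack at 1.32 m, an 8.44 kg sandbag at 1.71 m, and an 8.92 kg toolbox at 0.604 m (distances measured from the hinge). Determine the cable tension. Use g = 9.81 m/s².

T ≈ 326 N

Choose the hinge as the axis so the unknown hinge reaction has zero arm there.
Battery pack: 17.2 × 9.81 = 168.7 N down at 1.32 m → arm 1.32 m, τ = 168.7 × 1.32 = 222.7 N·m clockwise.
Sandbag: 8.44 × 9.81 = 82.8 N down at 1.71 m → arm 1.71 m, τ = 82.8 × 1.71 = 141.6 N·m clockwise.
Toolbox: 8.92 × 9.81 = 87.51 N down at 0.604 m → arm 0.604 m, τ = 87.51 × 0.604 = 52.86 N·m clockwise.
Total clockwise load moment = 417.2 N·m.
The cable tension T acts at 1.58 m; only its component perpendicular to the rod, T sinθ, produces torque. sin 54° = 0.809.
For rotational equilibrium, T × 1.58 × 0.809 = 417.2, so T = 417.2 / 1.278 = 326 N.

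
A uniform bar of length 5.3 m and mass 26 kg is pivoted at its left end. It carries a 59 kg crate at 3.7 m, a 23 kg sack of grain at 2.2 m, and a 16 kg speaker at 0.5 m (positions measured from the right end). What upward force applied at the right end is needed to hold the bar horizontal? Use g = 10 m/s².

Taking torques about the left end:
Beam weight: 26 × 10 = 260 N down at 2.65 m → arm 2.65 m, τ = 260 × 2.65 = 689 N·m clockwise.
Crate: 59 × 10 = 590 N down at 3.7 m → arm 1.6 m, τ = 590 × 1.6 = 944 N·m clockwise.
Sack of grain: 23 × 10 = 230 N down at 2.2 m → arm 3.1 m, τ = 230 × 3.1 = 713 N·m clockwise.
Speaker: 16 × 10 = 160 N down at 0.5 m → arm 4.8 m, τ = 160 × 4.8 = 768 N·m clockwise.
Net moment of the loads = 3114 N·m clockwise.
The upward force F acts at the right end, arm 5.3 m, giving F × 5.3 counterclockwise.
Στ = 0 ⇒ F × 5.3 = 3114 ⇒ F = 3114 / 5.3 = 588 N.

F ≈ 588 N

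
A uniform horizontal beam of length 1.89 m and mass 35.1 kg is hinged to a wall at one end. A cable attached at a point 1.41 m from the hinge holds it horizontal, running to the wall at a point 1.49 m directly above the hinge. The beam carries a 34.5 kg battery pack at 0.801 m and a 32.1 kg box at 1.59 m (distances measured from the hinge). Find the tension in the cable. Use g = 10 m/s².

Take moments about the hinge.
Beam weight: 35.1 × 10 = 351 N down at 0.945 m → arm 0.945 m, τ = 351 × 0.945 = 331.7 N·m clockwise.
Battery pack: 34.5 × 10 = 345 N down at 0.801 m → arm 0.801 m, τ = 345 × 0.801 = 276.3 N·m clockwise.
Box: 32.1 × 10 = 321 N down at 1.59 m → arm 1.59 m, τ = 321 × 1.59 = 510.4 N·m clockwise.
Total clockwise load moment = 1118 N·m.
The cable tension T acts at 1.41 m; only its component perpendicular to the beam, T sinθ, produces torque. sinθ = h/√(h²+d²) = 1.49/√(1.49²+1.41²) = 0.7263.
For rotational equilibrium, T × 1.41 × 0.7263 = 1118, so T = 1118 / 1.024 = 1090 N.

T ≈ 1090 N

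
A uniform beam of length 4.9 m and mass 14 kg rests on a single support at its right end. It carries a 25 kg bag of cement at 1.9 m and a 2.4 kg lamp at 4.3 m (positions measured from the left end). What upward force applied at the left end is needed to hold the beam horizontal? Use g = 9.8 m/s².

About the right end:
Beam weight: 14 × 9.8 = 137.2 N down at 2.45 m → arm 2.45 m, τ = 137.2 × 2.45 = 336.1 N·m counterclockwise.
Bag of cement: 25 × 9.8 = 245 N down at 1.9 m → arm 3 m, τ = 245 × 3 = 735 N·m counterclockwise.
Lamp: 2.4 × 9.8 = 23.52 N down at 4.3 m → arm 0.6 m, τ = 23.52 × 0.6 = 14.11 N·m counterclockwise.
Net moment of the loads = 1085 N·m counterclockwise.
The upward force F acts at the left end, arm 4.9 m, giving F × 4.9 clockwise.
Balancing moments: F × 4.9 = 1085, giving F = 1085 / 4.9 = 221 N.

F ≈ 221 N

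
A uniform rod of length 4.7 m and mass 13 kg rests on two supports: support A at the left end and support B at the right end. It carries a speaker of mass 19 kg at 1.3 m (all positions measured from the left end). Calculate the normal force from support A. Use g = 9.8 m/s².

Choose support B as the axis so its reaction then has zero moment arm.
Beam weight: 13 × 9.8 = 127.4 N down at 2.35 m → arm 2.35 m, τ = 127.4 × 2.35 = 299.4 N·m counterclockwise.
Speaker: 19 × 9.8 = 186.2 N down at 1.3 m → arm 3.4 m, τ = 186.2 × 3.4 = 633.1 N·m counterclockwise.
Net load moment about support B = 932.5 N·m counterclockwise.
Reaction R at support A is upward at 0 m, arm 4.7 m → moment R × 4.7 clockwise.
For rotational equilibrium, R × 4.7 = 932.5, so R = 198 N.

R_A ≈ 198 N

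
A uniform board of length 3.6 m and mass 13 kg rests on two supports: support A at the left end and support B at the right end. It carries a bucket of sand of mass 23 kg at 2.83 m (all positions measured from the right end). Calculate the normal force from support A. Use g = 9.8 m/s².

About support B:
Beam weight: 13 × 9.8 = 127.4 N down at 1.8 m → arm 1.8 m, τ = 127.4 × 1.8 = 229.3 N·m counterclockwise.
Bucket of sand: 23 × 9.8 = 225.4 N down at 2.83 m → arm 2.83 m, τ = 225.4 × 2.83 = 637.9 N·m counterclockwise.
Net load moment about support B = 867.2 N·m counterclockwise.
Reaction R at support A is upward at 3.6 m, arm 3.6 m → moment R × 3.6 clockwise.
For rotational equilibrium, R × 3.6 = 867.2, so R = 241 N.

R_A ≈ 241 N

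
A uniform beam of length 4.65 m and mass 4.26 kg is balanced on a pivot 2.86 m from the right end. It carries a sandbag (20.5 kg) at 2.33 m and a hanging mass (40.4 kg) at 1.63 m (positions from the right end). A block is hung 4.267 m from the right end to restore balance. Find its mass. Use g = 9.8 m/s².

Taking torques about the pivot (at 2.86 m from the right end):
Beam weight: 4.26 × 9.8 = 41.75 N down at 2.325 m → arm 0.535 m, τ = 41.75 × 0.535 = 22.34 N·m clockwise.
Sandbag: 20.5 × 9.8 = 200.9 N down at 2.33 m → arm 0.53 m, τ = 200.9 × 0.53 = 106.5 N·m clockwise.
Hanging mass: 40.4 × 9.8 = 395.9 N down at 1.63 m → arm 1.23 m, τ = 395.9 × 1.23 = 487 N·m clockwise.
Net moment of known loads = 615.8 N·m clockwise.
An unknown mass m at 4.267 m has arm 1.407 m; its moment is m·g·1.407 counterclockwise.
For rotational equilibrium, m × 9.8 × 1.407 = 615.8, so m = 615.8 / (9.8 × 1.407) = 44.7 kg.

m ≈ 44.7 kg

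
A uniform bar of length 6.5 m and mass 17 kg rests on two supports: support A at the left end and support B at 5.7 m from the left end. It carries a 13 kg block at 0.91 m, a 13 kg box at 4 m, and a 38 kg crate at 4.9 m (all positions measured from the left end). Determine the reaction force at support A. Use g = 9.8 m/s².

Choose support B as the axis so its reaction then has zero moment arm.
Beam weight: 17 × 9.8 = 166.6 N down at 3.25 m → arm 2.45 m, τ = 166.6 × 2.45 = 408.2 N·m counterclockwise.
Block: 13 × 9.8 = 127.4 N down at 0.91 m → arm 4.79 m, τ = 127.4 × 4.79 = 610.2 N·m counterclockwise.
Box: 13 × 9.8 = 127.4 N down at 4 m → arm 1.7 m, τ = 127.4 × 1.7 = 216.6 N·m counterclockwise.
Crate: 38 × 9.8 = 372.4 N down at 4.9 m → arm 0.8 m, τ = 372.4 × 0.8 = 297.9 N·m counterclockwise.
Net load moment about support B = 1533 N·m counterclockwise.
Reaction R at support A is upward at 0 m, arm 5.7 m → moment R × 5.7 clockwise.
Setting net torque to zero: R × 5.7 = 1533 → R = 269 N.

R_A ≈ 269 N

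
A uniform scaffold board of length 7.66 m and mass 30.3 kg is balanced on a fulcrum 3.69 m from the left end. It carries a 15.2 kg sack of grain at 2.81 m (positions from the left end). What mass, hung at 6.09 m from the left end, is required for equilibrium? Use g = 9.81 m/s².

m ≈ 3.81 kg

Take moments about the fulcrum (at 3.69 m from the left end).
Beam weight: 30.3 × 9.81 = 297.2 N down at 3.83 m → arm 0.14 m, τ = 297.2 × 0.14 = 41.61 N·m clockwise.
Sack of grain: 15.2 × 9.81 = 149.1 N down at 2.81 m → arm 0.88 m, τ = 149.1 × 0.88 = 131.2 N·m counterclockwise.
Net moment of known loads = 89.59 N·m counterclockwise.
An unknown mass m at 6.09 m has arm 2.4 m; its moment is m·g·2.4 clockwise.
Στ = 0 ⇒ m × 9.81 × 2.4 = 89.59 ⇒ m = 89.59 / (9.81 × 2.4) = 3.81 kg.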